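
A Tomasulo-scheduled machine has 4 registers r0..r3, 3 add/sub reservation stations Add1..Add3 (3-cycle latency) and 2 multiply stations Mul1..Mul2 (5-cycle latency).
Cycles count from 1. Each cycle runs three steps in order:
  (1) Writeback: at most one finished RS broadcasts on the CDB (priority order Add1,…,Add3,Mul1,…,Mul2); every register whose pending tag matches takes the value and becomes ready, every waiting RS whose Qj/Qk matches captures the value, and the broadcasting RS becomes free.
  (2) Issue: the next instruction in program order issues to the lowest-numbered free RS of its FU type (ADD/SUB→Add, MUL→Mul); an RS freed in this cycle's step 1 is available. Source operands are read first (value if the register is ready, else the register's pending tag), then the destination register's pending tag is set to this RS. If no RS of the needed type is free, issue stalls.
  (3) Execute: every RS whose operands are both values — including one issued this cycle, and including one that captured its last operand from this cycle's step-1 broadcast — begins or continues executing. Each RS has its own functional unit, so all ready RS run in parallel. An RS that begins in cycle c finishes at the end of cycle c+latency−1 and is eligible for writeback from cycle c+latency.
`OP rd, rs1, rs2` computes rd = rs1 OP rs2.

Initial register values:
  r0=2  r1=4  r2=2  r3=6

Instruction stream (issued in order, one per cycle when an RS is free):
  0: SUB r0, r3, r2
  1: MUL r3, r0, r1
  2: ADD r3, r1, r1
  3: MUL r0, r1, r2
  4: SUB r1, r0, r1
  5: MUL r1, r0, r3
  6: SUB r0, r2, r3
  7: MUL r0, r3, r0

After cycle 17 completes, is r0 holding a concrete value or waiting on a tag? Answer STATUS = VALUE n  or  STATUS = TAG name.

STATUS = TAG Mul2

c1: issue SUB r0<-Add1 | r0:Add1,r1:4,r2:2,r3:6
c2: issue MUL r3<-Mul1 | r0:Add1,r1:4,r2:2,r3:Mul1
c3: issue ADD r3<-Add2 | r0:Add1,r1:4,r2:2,r3:Add2
c4: CDB Add1=4; issue MUL r0<-Mul2 | r0:Mul2,r1:4,r2:2,r3:Add2
c5: issue SUB r1<-Add1 | r0:Mul2,r1:Add1,r2:2,r3:Add2
c6: CDB Add2=8; stall | r0:Mul2,r1:Add1,r2:2,r3:8
c7: stall | r0:Mul2,r1:Add1,r2:2,r3:8
c8: stall | r0:Mul2,r1:Add1,r2:2,r3:8
c9: CDB Mul1=16; issue MUL r1<-Mul1 | r0:Mul2,r1:Mul1,r2:2,r3:8
c10: CDB Mul2=8; issue SUB r0<-Add2 | r0:Add2,r1:Mul1,r2:2,r3:8
c11: issue MUL r0<-Mul2 | r0:Mul2,r1:Mul1,r2:2,r3:8
c12: - | r0:Mul2,r1:Mul1,r2:2,r3:8
c13: CDB Add1=4 | r0:Mul2,r1:Mul1,r2:2,r3:8
c14: CDB Add2=-6 | r0:Mul2,r1:Mul1,r2:2,r3:8
c15: CDB Mul1=64 | r0:Mul2,r1:64,r2:2,r3:8
c16: - | r0:Mul2,r1:64,r2:2,r3:8
c17: - | r0:Mul2,r1:64,r2:2,r3:8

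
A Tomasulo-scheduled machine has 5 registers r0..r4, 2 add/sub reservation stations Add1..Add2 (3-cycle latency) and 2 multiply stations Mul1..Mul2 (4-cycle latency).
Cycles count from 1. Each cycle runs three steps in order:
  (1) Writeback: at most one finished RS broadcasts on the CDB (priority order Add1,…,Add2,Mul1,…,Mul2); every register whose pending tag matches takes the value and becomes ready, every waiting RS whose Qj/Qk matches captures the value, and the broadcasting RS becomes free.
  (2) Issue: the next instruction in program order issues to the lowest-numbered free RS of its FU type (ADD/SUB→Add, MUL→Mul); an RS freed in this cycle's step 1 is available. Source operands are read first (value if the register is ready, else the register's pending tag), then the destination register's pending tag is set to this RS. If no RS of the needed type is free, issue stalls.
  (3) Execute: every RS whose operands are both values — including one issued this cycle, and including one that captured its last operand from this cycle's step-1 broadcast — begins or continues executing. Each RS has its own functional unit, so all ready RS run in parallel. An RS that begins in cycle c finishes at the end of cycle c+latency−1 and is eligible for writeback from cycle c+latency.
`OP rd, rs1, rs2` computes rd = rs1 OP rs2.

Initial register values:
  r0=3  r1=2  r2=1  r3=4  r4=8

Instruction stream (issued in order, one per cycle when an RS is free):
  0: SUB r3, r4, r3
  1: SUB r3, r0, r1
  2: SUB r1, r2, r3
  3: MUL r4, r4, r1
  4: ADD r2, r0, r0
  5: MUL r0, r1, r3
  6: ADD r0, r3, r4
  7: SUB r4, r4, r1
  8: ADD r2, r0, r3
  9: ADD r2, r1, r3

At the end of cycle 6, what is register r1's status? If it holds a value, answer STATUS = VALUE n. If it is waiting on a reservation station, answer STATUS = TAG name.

STATUS = TAG Add1

cycle 1: issue SUB r3<-Add1 // r0:3,r1:2,r2:1,r3:Add1,r4:8
cycle 2: issue SUB r3<-Add2 // r0:3,r1:2,r2:1,r3:Add2,r4:8
cycle 3: stall // r0:3,r1:2,r2:1,r3:Add2,r4:8
cycle 4: CDB Add1=4; issue SUB r1<-Add1 // r0:3,r1:Add1,r2:1,r3:Add2,r4:8
cycle 5: CDB Add2=1; issue MUL r4<-Mul1 // r0:3,r1:Add1,r2:1,r3:1,r4:Mul1
cycle 6: issue ADD r2<-Add2 // r0:3,r1:Add1,r2:Add2,r3:1,r4:Mul1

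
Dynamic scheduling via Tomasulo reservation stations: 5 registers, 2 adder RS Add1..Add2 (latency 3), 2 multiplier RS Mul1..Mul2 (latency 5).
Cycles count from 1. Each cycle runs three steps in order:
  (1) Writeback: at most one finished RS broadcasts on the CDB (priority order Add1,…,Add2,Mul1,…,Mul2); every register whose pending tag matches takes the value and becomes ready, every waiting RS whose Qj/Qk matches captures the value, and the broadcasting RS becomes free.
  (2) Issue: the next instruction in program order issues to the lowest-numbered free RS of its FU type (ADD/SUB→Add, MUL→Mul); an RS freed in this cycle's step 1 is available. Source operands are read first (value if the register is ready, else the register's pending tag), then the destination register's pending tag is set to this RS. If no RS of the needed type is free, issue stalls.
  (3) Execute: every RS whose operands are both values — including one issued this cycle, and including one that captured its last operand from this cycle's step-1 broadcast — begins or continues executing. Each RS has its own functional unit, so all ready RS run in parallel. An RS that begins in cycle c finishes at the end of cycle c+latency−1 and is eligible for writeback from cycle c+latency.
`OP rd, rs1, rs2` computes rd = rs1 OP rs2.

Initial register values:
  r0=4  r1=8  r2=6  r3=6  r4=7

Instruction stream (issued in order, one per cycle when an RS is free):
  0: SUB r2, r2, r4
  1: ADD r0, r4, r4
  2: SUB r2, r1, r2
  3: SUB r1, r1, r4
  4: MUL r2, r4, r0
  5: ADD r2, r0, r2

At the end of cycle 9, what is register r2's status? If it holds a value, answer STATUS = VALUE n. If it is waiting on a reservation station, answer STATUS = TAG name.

STATUS = TAG Add1

  c1: issue SUB r2<-Add1  regs: r0:4,r1:8,r2:Add1,r3:6,r4:7
  c2: issue ADD r0<-Add2  regs: r0:Add2,r1:8,r2:Add1,r3:6,r4:7
  c3: stall  regs: r0:Add2,r1:8,r2:Add1,r3:6,r4:7
  c4: CDB Add1=-1; issue SUB r2<-Add1  regs: r0:Add2,r1:8,r2:Add1,r3:6,r4:7
  c5: CDB Add2=14; issue SUB r1<-Add2  regs: r0:14,r1:Add2,r2:Add1,r3:6,r4:7
  c6: issue MUL r2<-Mul1  regs: r0:14,r1:Add2,r2:Mul1,r3:6,r4:7
  c7: CDB Add1=9; issue ADD r2<-Add1  regs: r0:14,r1:Add2,r2:Add1,r3:6,r4:7
  c8: CDB Add2=1  regs: r0:14,r1:1,r2:Add1,r3:6,r4:7
  c9: -  regs: r0:14,r1:1,r2:Add1,r3:6,r4:7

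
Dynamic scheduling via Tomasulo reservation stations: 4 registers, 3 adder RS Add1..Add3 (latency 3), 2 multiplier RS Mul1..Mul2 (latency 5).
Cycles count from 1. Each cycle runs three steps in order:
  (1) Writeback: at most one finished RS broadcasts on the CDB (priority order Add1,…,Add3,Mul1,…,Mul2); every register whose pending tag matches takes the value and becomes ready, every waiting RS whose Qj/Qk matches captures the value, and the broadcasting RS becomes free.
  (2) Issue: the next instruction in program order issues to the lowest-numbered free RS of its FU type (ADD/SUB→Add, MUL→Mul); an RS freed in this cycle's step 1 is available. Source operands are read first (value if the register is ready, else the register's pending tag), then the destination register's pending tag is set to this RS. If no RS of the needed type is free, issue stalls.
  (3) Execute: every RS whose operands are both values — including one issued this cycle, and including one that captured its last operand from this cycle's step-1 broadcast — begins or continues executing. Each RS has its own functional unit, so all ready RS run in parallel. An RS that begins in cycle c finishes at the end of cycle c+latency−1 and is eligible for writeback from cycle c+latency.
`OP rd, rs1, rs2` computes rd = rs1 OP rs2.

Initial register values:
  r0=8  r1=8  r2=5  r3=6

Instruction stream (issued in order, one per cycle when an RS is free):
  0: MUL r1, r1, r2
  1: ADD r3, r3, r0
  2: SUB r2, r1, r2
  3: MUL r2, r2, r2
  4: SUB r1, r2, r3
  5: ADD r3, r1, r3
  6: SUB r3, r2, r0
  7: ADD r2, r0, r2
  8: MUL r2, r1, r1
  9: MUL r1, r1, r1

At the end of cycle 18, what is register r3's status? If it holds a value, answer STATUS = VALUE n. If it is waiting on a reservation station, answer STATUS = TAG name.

STATUS = VALUE 1217

  c1: issue MUL r1<-Mul1  regs: r0:8,r1:Mul1,r2:5,r3:6
  c2: issue ADD r3<-Add1  regs: r0:8,r1:Mul1,r2:5,r3:Add1
  c3: issue SUB r2<-Add2  regs: r0:8,r1:Mul1,r2:Add2,r3:Add1
  c4: issue MUL r2<-Mul2  regs: r0:8,r1:Mul1,r2:Mul2,r3:Add1
  c5: CDB Add1=14; issue SUB r1<-Add1  regs: r0:8,r1:Add1,r2:Mul2,r3:14
  c6: CDB Mul1=40; issue ADD r3<-Add3  regs: r0:8,r1:Add1,r2:Mul2,r3:Add3
  c7: stall  regs: r0:8,r1:Add1,r2:Mul2,r3:Add3
  c8: stall  regs: r0:8,r1:Add1,r2:Mul2,r3:Add3
  c9: CDB Add2=35; issue SUB r3<-Add2  regs: r0:8,r1:Add1,r2:Mul2,r3:Add2
  c10: stall  regs: r0:8,r1:Add1,r2:Mul2,r3:Add2
  c11: stall  regs: r0:8,r1:Add1,r2:Mul2,r3:Add2
  c12: stall  regs: r0:8,r1:Add1,r2:Mul2,r3:Add2
  c13: stall  regs: r0:8,r1:Add1,r2:Mul2,r3:Add2
  c14: CDB Mul2=1225; stall  regs: r0:8,r1:Add1,r2:1225,r3:Add2
  c15: stall  regs: r0:8,r1:Add1,r2:1225,r3:Add2
  c16: stall  regs: r0:8,r1:Add1,r2:1225,r3:Add2
  c17: CDB Add1=1211; issue ADD r2<-Add1  regs: r0:8,r1:1211,r2:Add1,r3:Add2
  c18: CDB Add2=1217; issue MUL r2<-Mul1  regs: r0:8,r1:1211,r2:Mul1,r3:1217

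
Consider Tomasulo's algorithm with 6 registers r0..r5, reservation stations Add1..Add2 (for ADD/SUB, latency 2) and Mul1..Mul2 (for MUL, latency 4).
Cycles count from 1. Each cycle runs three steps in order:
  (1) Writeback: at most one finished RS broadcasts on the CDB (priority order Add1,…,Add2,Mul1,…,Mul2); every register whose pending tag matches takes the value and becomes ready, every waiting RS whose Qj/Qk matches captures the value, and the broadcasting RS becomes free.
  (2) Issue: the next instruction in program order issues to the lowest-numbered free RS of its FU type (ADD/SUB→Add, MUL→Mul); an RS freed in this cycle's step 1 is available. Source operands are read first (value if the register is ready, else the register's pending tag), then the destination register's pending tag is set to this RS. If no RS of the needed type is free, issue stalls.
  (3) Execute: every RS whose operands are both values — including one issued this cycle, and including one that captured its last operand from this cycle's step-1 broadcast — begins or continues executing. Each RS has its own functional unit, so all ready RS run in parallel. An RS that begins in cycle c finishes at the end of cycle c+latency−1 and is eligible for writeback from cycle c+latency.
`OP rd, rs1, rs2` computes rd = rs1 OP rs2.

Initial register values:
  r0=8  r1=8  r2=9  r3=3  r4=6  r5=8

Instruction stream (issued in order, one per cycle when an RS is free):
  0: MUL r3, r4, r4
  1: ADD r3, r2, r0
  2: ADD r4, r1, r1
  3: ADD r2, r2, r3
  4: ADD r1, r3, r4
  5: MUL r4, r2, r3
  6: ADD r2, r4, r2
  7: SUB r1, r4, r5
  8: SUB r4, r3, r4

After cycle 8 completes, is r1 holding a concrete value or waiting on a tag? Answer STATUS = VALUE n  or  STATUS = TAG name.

STATUS = TAG Add2

c1: issue MUL r3<-Mul1 | r0:8,r1:8,r2:9,r3:Mul1,r4:6,r5:8
c2: issue ADD r3<-Add1 | r0:8,r1:8,r2:9,r3:Add1,r4:6,r5:8
c3: issue ADD r4<-Add2 | r0:8,r1:8,r2:9,r3:Add1,r4:Add2,r5:8
c4: CDB Add1=17; issue ADD r2<-Add1 | r0:8,r1:8,r2:Add1,r3:17,r4:Add2,r5:8
c5: CDB Add2=16; issue ADD r1<-Add2 | r0:8,r1:Add2,r2:Add1,r3:17,r4:16,r5:8
c6: CDB Add1=26; issue MUL r4<-Mul2 | r0:8,r1:Add2,r2:26,r3:17,r4:Mul2,r5:8
c7: CDB Add2=33; issue ADD r2<-Add1 | r0:8,r1:33,r2:Add1,r3:17,r4:Mul2,r5:8
c8: CDB Mul1=36; issue SUB r1<-Add2 | r0:8,r1:Add2,r2:Add1,r3:17,r4:Mul2,r5:8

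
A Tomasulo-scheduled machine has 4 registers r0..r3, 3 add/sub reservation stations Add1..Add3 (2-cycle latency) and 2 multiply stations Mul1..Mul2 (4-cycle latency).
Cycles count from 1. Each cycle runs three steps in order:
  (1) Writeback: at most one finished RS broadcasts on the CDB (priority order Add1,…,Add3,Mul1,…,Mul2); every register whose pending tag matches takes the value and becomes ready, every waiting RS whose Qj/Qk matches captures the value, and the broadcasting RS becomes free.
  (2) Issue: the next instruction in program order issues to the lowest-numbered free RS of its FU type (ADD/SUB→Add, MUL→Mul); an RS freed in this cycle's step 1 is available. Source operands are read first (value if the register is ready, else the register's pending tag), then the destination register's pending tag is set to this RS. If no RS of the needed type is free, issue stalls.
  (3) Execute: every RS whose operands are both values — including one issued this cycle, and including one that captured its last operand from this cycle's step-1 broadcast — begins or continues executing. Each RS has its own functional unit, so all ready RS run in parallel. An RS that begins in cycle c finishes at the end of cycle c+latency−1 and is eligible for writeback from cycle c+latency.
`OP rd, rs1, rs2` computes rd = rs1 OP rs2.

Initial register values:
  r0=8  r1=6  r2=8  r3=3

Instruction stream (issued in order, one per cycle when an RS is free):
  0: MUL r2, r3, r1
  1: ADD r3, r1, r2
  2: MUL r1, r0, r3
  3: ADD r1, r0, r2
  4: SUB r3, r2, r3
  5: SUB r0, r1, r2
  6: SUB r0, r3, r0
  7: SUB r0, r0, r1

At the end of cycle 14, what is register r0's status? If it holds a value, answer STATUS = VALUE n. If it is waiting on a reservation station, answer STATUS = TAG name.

c1: issue MUL r2<-Mul1 | r0:8,r1:6,r2:Mul1,r3:3
c2: issue ADD r3<-Add1 | r0:8,r1:6,r2:Mul1,r3:Add1
c3: issue MUL r1<-Mul2 | r0:8,r1:Mul2,r2:Mul1,r3:Add1
c4: issue ADD r1<-Add2 | r0:8,r1:Add2,r2:Mul1,r3:Add1
c5: CDB Mul1=18; issue SUB r3<-Add3 | r0:8,r1:Add2,r2:18,r3:Add3
c6: stall | r0:8,r1:Add2,r2:18,r3:Add3
c7: CDB Add1=24; issue SUB r0<-Add1 | r0:Add1,r1:Add2,r2:18,r3:Add3
c8: CDB Add2=26; issue SUB r0<-Add2 | r0:Add2,r1:26,r2:18,r3:Add3
c9: CDB Add3=-6; issue SUB r0<-Add3 | r0:Add3,r1:26,r2:18,r3:-6
c10: CDB Add1=8 | r0:Add3,r1:26,r2:18,r3:-6
c11: CDB Mul2=192 | r0:Add3,r1:26,r2:18,r3:-6
c12: CDB Add2=-14 | r0:Add3,r1:26,r2:18,r3:-6
c13: - | r0:Add3,r1:26,r2:18,r3:-6
c14: CDB Add3=-40 | r0:-40,r1:26,r2:18,r3:-6

STATUS = VALUE -40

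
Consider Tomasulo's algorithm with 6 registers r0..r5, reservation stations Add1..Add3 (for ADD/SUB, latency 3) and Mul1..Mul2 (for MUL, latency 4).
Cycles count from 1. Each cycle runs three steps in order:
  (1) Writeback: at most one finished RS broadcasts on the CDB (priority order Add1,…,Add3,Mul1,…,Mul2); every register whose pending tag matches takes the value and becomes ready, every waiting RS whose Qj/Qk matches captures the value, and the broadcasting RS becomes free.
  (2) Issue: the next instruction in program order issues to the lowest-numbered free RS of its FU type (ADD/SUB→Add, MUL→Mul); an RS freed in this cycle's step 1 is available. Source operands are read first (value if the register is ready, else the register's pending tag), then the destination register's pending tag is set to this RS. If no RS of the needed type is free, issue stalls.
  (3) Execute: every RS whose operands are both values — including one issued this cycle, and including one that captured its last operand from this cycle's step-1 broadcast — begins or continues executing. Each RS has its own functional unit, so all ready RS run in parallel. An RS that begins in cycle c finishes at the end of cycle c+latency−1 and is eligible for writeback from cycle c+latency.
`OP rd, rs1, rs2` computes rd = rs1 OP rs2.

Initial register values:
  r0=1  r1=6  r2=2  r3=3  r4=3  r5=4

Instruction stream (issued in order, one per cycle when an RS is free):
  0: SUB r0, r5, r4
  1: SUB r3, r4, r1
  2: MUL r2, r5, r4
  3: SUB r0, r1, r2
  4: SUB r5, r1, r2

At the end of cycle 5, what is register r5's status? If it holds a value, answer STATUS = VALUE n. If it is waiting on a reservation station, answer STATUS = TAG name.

STATUS = TAG Add2

c1: issue SUB r0<-Add1 | r0:Add1,r1:6,r2:2,r3:3,r4:3,r5:4
c2: issue SUB r3<-Add2 | r0:Add1,r1:6,r2:2,r3:Add2,r4:3,r5:4
c3: issue MUL r2<-Mul1 | r0:Add1,r1:6,r2:Mul1,r3:Add2,r4:3,r5:4
c4: CDB Add1=1; issue SUB r0<-Add1 | r0:Add1,r1:6,r2:Mul1,r3:Add2,r4:3,r5:4
c5: CDB Add2=-3; issue SUB r5<-Add2 | r0:Add1,r1:6,r2:Mul1,r3:-3,r4:3,r5:Add2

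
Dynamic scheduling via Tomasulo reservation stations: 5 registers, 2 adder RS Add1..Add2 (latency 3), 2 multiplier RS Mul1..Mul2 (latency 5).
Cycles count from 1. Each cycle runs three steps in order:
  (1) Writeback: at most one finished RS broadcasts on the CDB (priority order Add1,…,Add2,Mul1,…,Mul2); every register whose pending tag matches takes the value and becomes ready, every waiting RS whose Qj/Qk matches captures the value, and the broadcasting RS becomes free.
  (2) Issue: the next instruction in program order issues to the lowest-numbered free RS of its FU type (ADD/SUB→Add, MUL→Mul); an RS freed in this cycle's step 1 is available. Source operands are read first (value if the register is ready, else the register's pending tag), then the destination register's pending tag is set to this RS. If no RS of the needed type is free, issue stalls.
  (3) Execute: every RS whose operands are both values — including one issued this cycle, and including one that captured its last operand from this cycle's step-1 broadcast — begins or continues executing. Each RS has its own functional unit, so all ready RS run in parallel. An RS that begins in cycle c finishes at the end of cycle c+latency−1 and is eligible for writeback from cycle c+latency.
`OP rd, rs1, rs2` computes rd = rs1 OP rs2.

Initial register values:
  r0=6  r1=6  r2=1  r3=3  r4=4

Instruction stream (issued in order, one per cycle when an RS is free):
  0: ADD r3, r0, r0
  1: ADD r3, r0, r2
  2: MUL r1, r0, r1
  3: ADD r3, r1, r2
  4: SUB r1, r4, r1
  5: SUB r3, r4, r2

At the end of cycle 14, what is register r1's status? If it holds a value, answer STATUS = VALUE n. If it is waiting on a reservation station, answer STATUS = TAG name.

STATUS = VALUE -32

  c1: issue ADD r3<-Add1  regs: r0:6,r1:6,r2:1,r3:Add1,r4:4
  c2: issue ADD r3<-Add2  regs: r0:6,r1:6,r2:1,r3:Add2,r4:4
  c3: issue MUL r1<-Mul1  regs: r0:6,r1:Mul1,r2:1,r3:Add2,r4:4
  c4: CDB Add1=12; issue ADD r3<-Add1  regs: r0:6,r1:Mul1,r2:1,r3:Add1,r4:4
  c5: CDB Add2=7; issue SUB r1<-Add2  regs: r0:6,r1:Add2,r2:1,r3:Add1,r4:4
  c6: stall  regs: r0:6,r1:Add2,r2:1,r3:Add1,r4:4
  c7: stall  regs: r0:6,r1:Add2,r2:1,r3:Add1,r4:4
  c8: CDB Mul1=36; stall  regs: r0:6,r1:Add2,r2:1,r3:Add1,r4:4
  c9: stall  regs: r0:6,r1:Add2,r2:1,r3:Add1,r4:4
  c10: stall  regs: r0:6,r1:Add2,r2:1,r3:Add1,r4:4
  c11: CDB Add1=37; issue SUB r3<-Add1  regs: r0:6,r1:Add2,r2:1,r3:Add1,r4:4
  c12: CDB Add2=-32  regs: r0:6,r1:-32,r2:1,r3:Add1,r4:4
  c13: -  regs: r0:6,r1:-32,r2:1,r3:Add1,r4:4
  c14: CDB Add1=3  regs: r0:6,r1:-32,r2:1,r3:3,r4:4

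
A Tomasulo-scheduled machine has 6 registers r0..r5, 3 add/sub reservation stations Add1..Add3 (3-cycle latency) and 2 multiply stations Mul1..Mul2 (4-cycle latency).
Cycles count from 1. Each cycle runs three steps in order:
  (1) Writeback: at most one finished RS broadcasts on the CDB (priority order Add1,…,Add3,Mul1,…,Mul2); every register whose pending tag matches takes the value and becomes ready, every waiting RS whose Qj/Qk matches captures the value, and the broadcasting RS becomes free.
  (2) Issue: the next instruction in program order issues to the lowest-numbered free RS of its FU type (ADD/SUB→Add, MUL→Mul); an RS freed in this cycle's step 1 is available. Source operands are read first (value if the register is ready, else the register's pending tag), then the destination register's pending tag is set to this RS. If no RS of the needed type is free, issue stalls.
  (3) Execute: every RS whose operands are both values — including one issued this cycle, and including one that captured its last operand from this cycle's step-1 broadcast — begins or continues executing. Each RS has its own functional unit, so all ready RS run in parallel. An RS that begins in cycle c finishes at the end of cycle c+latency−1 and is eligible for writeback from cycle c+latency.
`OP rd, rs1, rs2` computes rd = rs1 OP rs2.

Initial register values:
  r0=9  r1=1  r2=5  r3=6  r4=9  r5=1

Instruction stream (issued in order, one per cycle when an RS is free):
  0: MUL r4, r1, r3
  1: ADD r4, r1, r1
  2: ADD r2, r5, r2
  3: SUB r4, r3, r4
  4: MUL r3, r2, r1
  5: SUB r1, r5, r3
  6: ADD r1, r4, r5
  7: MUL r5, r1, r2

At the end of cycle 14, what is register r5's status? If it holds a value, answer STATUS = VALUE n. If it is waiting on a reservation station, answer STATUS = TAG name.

STATUS = TAG Mul1

c1: issue MUL r4<-Mul1 | r0:9,r1:1,r2:5,r3:6,r4:Mul1,r5:1
c2: issue ADD r4<-Add1 | r0:9,r1:1,r2:5,r3:6,r4:Add1,r5:1
c3: issue ADD r2<-Add2 | r0:9,r1:1,r2:Add2,r3:6,r4:Add1,r5:1
c4: issue SUB r4<-Add3 | r0:9,r1:1,r2:Add2,r3:6,r4:Add3,r5:1
c5: CDB Add1=2; issue MUL r3<-Mul2 | r0:9,r1:1,r2:Add2,r3:Mul2,r4:Add3,r5:1
c6: CDB Add2=6; issue SUB r1<-Add1 | r0:9,r1:Add1,r2:6,r3:Mul2,r4:Add3,r5:1
c7: CDB Mul1=6; issue ADD r1<-Add2 | r0:9,r1:Add2,r2:6,r3:Mul2,r4:Add3,r5:1
c8: CDB Add3=4; issue MUL r5<-Mul1 | r0:9,r1:Add2,r2:6,r3:Mul2,r4:4,r5:Mul1
c9: - | r0:9,r1:Add2,r2:6,r3:Mul2,r4:4,r5:Mul1
c10: CDB Mul2=6 | r0:9,r1:Add2,r2:6,r3:6,r4:4,r5:Mul1
c11: CDB Add2=5 | r0:9,r1:5,r2:6,r3:6,r4:4,r5:Mul1
c12: - | r0:9,r1:5,r2:6,r3:6,r4:4,r5:Mul1
c13: CDB Add1=-5 | r0:9,r1:5,r2:6,r3:6,r4:4,r5:Mul1
c14: - | r0:9,r1:5,r2:6,r3:6,r4:4,r5:Mul1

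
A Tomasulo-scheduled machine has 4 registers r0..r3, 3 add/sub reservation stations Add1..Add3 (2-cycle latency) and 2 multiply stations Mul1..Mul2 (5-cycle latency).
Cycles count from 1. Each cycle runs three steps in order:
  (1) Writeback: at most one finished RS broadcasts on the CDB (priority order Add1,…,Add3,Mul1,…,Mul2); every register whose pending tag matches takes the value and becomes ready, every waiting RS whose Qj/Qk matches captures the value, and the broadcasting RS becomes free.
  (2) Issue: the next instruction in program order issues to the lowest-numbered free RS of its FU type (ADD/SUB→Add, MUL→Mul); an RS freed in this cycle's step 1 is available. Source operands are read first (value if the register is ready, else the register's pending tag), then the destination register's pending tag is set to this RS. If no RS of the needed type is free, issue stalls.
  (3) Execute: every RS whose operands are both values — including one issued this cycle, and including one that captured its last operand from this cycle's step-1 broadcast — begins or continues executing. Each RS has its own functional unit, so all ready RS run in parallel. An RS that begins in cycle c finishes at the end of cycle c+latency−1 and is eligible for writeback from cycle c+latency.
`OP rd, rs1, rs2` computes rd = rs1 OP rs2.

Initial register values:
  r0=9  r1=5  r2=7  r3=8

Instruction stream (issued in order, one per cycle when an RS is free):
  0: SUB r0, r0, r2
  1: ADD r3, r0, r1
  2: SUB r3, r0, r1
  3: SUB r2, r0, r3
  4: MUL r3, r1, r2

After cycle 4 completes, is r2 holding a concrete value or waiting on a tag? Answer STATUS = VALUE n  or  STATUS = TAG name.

  c1: issue SUB r0<-Add1  regs: r0:Add1,r1:5,r2:7,r3:8
  c2: issue ADD r3<-Add2  regs: r0:Add1,r1:5,r2:7,r3:Add2
  c3: CDB Add1=2; issue SUB r3<-Add1  regs: r0:2,r1:5,r2:7,r3:Add1
  c4: issue SUB r2<-Add3  regs: r0:2,r1:5,r2:Add3,r3:Add1

STATUS = TAG Add3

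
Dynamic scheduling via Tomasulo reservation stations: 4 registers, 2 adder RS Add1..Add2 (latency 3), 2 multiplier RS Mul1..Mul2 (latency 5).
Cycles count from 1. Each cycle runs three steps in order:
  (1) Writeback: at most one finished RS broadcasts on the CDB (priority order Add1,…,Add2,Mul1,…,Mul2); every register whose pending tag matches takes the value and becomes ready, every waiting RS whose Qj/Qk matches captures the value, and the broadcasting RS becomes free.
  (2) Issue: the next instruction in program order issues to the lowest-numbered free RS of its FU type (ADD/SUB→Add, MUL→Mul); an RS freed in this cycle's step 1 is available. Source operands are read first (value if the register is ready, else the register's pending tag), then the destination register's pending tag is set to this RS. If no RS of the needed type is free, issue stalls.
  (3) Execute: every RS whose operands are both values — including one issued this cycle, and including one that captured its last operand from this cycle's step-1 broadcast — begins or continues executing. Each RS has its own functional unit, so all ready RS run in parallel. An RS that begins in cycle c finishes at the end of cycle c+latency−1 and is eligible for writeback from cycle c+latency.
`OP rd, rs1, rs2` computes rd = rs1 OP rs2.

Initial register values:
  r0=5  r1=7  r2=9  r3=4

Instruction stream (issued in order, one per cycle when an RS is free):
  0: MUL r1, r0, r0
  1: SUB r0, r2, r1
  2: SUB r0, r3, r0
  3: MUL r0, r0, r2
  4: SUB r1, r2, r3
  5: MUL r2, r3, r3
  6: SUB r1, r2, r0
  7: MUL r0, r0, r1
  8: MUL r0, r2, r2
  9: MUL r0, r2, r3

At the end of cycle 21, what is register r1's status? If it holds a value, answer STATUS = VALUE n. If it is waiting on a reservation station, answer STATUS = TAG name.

STATUS = VALUE -164

cycle 1: issue MUL r1<-Mul1 // r0:5,r1:Mul1,r2:9,r3:4
cycle 2: issue SUB r0<-Add1 // r0:Add1,r1:Mul1,r2:9,r3:4
cycle 3: issue SUB r0<-Add2 // r0:Add2,r1:Mul1,r2:9,r3:4
cycle 4: issue MUL r0<-Mul2 // r0:Mul2,r1:Mul1,r2:9,r3:4
cycle 5: stall // r0:Mul2,r1:Mul1,r2:9,r3:4
cycle 6: CDB Mul1=25; stall // r0:Mul2,r1:25,r2:9,r3:4
cycle 7: stall // r0:Mul2,r1:25,r2:9,r3:4
cycle 8: stall // r0:Mul2,r1:25,r2:9,r3:4
cycle 9: CDB Add1=-16; issue SUB r1<-Add1 // r0:Mul2,r1:Add1,r2:9,r3:4
cycle 10: issue MUL r2<-Mul1 // r0:Mul2,r1:Add1,r2:Mul1,r3:4
cycle 11: stall // r0:Mul2,r1:Add1,r2:Mul1,r3:4
cycle 12: CDB Add1=5; issue SUB r1<-Add1 // r0:Mul2,r1:Add1,r2:Mul1,r3:4
cycle 13: CDB Add2=20; stall // r0:Mul2,r1:Add1,r2:Mul1,r3:4
cycle 14: stall // r0:Mul2,r1:Add1,r2:Mul1,r3:4
cycle 15: CDB Mul1=16; issue MUL r0<-Mul1 // r0:Mul1,r1:Add1,r2:16,r3:4
cycle 16: stall // r0:Mul1,r1:Add1,r2:16,r3:4
cycle 17: stall // r0:Mul1,r1:Add1,r2:16,r3:4
cycle 18: CDB Mul2=180; issue MUL r0<-Mul2 // r0:Mul2,r1:Add1,r2:16,r3:4
cycle 19: stall // r0:Mul2,r1:Add1,r2:16,r3:4
cycle 20: stall // r0:Mul2,r1:Add1,r2:16,r3:4
cycle 21: CDB Add1=-164; stall // r0:Mul2,r1:-164,r2:16,r3:4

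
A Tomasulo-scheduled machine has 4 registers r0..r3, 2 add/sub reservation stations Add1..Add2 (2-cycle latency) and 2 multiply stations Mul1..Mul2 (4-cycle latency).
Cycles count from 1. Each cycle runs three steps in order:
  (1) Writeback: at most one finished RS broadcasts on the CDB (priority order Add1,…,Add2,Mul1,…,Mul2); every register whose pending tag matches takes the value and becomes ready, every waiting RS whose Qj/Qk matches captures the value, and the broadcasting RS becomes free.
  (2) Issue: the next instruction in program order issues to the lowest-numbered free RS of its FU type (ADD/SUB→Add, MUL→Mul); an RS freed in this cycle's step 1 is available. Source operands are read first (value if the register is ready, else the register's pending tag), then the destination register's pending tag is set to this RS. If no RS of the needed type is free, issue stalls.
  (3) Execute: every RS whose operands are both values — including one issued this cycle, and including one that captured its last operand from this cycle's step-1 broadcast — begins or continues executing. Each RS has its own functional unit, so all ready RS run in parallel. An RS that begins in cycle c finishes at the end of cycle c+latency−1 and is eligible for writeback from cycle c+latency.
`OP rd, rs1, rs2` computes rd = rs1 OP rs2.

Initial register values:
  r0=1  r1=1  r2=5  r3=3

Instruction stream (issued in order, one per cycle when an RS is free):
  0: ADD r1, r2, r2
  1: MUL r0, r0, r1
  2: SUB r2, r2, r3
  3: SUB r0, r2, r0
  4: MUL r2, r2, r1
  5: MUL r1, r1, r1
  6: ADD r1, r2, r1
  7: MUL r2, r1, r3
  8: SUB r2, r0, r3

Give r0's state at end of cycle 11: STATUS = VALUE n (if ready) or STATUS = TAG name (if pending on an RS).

c1: issue ADD r1<-Add1 | r0:1,r1:Add1,r2:5,r3:3
c2: issue MUL r0<-Mul1 | r0:Mul1,r1:Add1,r2:5,r3:3
c3: CDB Add1=10; issue SUB r2<-Add1 | r0:Mul1,r1:10,r2:Add1,r3:3
c4: issue SUB r0<-Add2 | r0:Add2,r1:10,r2:Add1,r3:3
c5: CDB Add1=2; issue MUL r2<-Mul2 | r0:Add2,r1:10,r2:Mul2,r3:3
c6: stall | r0:Add2,r1:10,r2:Mul2,r3:3
c7: CDB Mul1=10; issue MUL r1<-Mul1 | r0:Add2,r1:Mul1,r2:Mul2,r3:3
c8: issue ADD r1<-Add1 | r0:Add2,r1:Add1,r2:Mul2,r3:3
c9: CDB Add2=-8; stall | r0:-8,r1:Add1,r2:Mul2,r3:3
c10: CDB Mul2=20; issue MUL r2<-Mul2 | r0:-8,r1:Add1,r2:Mul2,r3:3
c11: CDB Mul1=100; issue SUB r2<-Add2 | r0:-8,r1:Add1,r2:Add2,r3:3

STATUS = VALUE -8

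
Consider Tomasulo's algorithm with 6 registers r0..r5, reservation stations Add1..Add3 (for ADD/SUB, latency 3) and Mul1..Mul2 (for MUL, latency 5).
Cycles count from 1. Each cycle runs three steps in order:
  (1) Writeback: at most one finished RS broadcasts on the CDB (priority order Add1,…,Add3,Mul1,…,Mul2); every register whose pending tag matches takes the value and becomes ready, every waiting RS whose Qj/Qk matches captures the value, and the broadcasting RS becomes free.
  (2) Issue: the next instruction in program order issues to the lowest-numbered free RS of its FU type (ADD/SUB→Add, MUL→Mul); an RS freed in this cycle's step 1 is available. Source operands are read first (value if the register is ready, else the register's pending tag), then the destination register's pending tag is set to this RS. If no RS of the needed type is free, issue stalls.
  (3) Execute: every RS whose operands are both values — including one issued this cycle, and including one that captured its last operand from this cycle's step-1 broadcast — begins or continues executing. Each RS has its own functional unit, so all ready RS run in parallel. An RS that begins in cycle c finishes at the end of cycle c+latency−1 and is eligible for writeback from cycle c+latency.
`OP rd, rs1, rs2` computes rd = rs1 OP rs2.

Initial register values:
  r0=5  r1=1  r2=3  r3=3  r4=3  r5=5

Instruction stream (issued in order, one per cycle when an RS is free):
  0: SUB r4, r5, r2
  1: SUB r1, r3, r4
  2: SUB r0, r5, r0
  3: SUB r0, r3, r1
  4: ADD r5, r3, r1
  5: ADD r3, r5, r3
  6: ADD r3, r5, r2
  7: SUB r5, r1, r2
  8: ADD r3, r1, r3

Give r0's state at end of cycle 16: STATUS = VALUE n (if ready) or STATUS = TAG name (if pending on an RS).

STATUS = VALUE 2

cycle 1: issue SUB r4<-Add1 // r0:5,r1:1,r2:3,r3:3,r4:Add1,r5:5
cycle 2: issue SUB r1<-Add2 // r0:5,r1:Add2,r2:3,r3:3,r4:Add1,r5:5
cycle 3: issue SUB r0<-Add3 // r0:Add3,r1:Add2,r2:3,r3:3,r4:Add1,r5:5
cycle 4: CDB Add1=2; issue SUB r0<-Add1 // r0:Add1,r1:Add2,r2:3,r3:3,r4:2,r5:5
cycle 5: stall // r0:Add1,r1:Add2,r2:3,r3:3,r4:2,r5:5
cycle 6: CDB Add3=0; issue ADD r5<-Add3 // r0:Add1,r1:Add2,r2:3,r3:3,r4:2,r5:Add3
cycle 7: CDB Add2=1; issue ADD r3<-Add2 // r0:Add1,r1:1,r2:3,r3:Add2,r4:2,r5:Add3
cycle 8: stall // r0:Add1,r1:1,r2:3,r3:Add2,r4:2,r5:Add3
cycle 9: stall // r0:Add1,r1:1,r2:3,r3:Add2,r4:2,r5:Add3
cycle 10: CDB Add1=2; issue ADD r3<-Add1 // r0:2,r1:1,r2:3,r3:Add1,r4:2,r5:Add3
cycle 11: CDB Add3=4; issue SUB r5<-Add3 // r0:2,r1:1,r2:3,r3:Add1,r4:2,r5:Add3
cycle 12: stall // r0:2,r1:1,r2:3,r3:Add1,r4:2,r5:Add3
cycle 13: stall // r0:2,r1:1,r2:3,r3:Add1,r4:2,r5:Add3
cycle 14: CDB Add1=7; issue ADD r3<-Add1 // r0:2,r1:1,r2:3,r3:Add1,r4:2,r5:Add3
cycle 15: CDB Add2=7 // r0:2,r1:1,r2:3,r3:Add1,r4:2,r5:Add3
cycle 16: CDB Add3=-2 // r0:2,r1:1,r2:3,r3:Add1,r4:2,r5:-2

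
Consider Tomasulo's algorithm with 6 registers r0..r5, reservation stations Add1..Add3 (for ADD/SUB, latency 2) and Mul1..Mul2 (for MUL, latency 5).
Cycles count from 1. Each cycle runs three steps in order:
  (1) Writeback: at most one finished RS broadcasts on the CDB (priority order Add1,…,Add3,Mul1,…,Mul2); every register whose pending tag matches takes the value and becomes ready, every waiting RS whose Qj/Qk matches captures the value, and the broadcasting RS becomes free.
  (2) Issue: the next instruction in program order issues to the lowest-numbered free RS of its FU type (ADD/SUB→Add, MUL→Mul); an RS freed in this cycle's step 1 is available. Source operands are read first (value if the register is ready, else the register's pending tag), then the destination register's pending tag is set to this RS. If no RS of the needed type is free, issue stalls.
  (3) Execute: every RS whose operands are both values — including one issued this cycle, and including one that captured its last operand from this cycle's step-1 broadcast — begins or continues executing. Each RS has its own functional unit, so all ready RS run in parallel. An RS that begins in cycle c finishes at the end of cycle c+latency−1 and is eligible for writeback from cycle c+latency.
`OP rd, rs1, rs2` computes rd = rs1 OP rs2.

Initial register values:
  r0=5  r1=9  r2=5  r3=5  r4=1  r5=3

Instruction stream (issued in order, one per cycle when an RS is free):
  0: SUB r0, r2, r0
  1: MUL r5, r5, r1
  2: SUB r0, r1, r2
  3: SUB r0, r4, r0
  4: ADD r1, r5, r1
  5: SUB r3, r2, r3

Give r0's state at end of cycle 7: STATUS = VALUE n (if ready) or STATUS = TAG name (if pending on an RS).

  c1: issue SUB r0<-Add1  regs: r0:Add1,r1:9,r2:5,r3:5,r4:1,r5:3
  c2: issue MUL r5<-Mul1  regs: r0:Add1,r1:9,r2:5,r3:5,r4:1,r5:Mul1
  c3: CDB Add1=0; issue SUB r0<-Add1  regs: r0:Add1,r1:9,r2:5,r3:5,r4:1,r5:Mul1
  c4: issue SUB r0<-Add2  regs: r0:Add2,r1:9,r2:5,r3:5,r4:1,r5:Mul1
  c5: CDB Add1=4; issue ADD r1<-Add1  regs: r0:Add2,r1:Add1,r2:5,r3:5,r4:1,r5:Mul1
  c6: issue SUB r3<-Add3  regs: r0:Add2,r1:Add1,r2:5,r3:Add3,r4:1,r5:Mul1
  c7: CDB Add2=-3  regs: r0:-3,r1:Add1,r2:5,r3:Add3,r4:1,r5:Mul1

STATUS = VALUE -3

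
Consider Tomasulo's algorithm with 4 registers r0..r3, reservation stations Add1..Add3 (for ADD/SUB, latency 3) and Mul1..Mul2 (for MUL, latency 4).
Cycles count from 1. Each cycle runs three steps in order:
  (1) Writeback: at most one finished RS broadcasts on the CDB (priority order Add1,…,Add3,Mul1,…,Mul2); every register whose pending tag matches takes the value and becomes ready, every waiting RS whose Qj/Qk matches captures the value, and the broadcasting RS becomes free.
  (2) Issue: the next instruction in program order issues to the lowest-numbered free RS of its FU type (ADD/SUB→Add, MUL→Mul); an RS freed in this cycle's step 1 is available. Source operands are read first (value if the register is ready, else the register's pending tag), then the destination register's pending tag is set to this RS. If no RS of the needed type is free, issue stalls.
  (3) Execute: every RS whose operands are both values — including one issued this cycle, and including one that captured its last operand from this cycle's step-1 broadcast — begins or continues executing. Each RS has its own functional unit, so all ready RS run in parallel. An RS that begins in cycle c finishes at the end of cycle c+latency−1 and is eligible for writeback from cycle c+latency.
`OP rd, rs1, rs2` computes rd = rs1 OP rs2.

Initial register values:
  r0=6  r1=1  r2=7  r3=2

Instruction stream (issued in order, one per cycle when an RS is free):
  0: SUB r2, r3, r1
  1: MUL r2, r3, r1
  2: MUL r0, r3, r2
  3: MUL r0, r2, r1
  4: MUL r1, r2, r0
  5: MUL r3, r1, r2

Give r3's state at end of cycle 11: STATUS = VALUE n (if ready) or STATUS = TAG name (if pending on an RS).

cycle 1: issue SUB r2<-Add1 // r0:6,r1:1,r2:Add1,r3:2
cycle 2: issue MUL r2<-Mul1 // r0:6,r1:1,r2:Mul1,r3:2
cycle 3: issue MUL r0<-Mul2 // r0:Mul2,r1:1,r2:Mul1,r3:2
cycle 4: CDB Add1=1; stall // r0:Mul2,r1:1,r2:Mul1,r3:2
cycle 5: stall // r0:Mul2,r1:1,r2:Mul1,r3:2
cycle 6: CDB Mul1=2; issue MUL r0<-Mul1 // r0:Mul1,r1:1,r2:2,r3:2
cycle 7: stall // r0:Mul1,r1:1,r2:2,r3:2
cycle 8: stall // r0:Mul1,r1:1,r2:2,r3:2
cycle 9: stall // r0:Mul1,r1:1,r2:2,r3:2
cycle 10: CDB Mul1=2; issue MUL r1<-Mul1 // r0:2,r1:Mul1,r2:2,r3:2
cycle 11: CDB Mul2=4; issue MUL r3<-Mul2 // r0:2,r1:Mul1,r2:2,r3:Mul2

STATUS = TAG Mul2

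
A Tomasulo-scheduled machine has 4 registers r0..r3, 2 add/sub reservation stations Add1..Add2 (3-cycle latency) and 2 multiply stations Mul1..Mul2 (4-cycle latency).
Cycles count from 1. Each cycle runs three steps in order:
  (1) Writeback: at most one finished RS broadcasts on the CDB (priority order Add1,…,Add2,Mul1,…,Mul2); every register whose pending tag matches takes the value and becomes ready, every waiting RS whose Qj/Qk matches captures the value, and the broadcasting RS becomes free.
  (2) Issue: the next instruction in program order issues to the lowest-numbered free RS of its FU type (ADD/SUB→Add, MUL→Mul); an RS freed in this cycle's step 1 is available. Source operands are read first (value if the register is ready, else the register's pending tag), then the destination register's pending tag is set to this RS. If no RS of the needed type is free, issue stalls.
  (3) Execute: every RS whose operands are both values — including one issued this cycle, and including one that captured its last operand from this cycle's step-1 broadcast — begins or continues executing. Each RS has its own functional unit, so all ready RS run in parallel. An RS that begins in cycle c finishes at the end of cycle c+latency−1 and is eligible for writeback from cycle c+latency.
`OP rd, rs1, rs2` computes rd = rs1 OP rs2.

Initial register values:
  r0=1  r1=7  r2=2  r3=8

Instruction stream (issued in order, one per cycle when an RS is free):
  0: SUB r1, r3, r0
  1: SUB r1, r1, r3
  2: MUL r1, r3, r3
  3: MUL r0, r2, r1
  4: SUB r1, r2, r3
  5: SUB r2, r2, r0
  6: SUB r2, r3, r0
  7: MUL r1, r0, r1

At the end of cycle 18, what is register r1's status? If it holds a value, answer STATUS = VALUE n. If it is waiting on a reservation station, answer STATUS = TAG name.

STATUS = VALUE -768

  c1: issue SUB r1<-Add1  regs: r0:1,r1:Add1,r2:2,r3:8
  c2: issue SUB r1<-Add2  regs: r0:1,r1:Add2,r2:2,r3:8
  c3: issue MUL r1<-Mul1  regs: r0:1,r1:Mul1,r2:2,r3:8
  c4: CDB Add1=7; issue MUL r0<-Mul2  regs: r0:Mul2,r1:Mul1,r2:2,r3:8
  c5: issue SUB r1<-Add1  regs: r0:Mul2,r1:Add1,r2:2,r3:8
  c6: stall  regs: r0:Mul2,r1:Add1,r2:2,r3:8
  c7: CDB Add2=-1; issue SUB r2<-Add2  regs: r0:Mul2,r1:Add1,r2:Add2,r3:8
  c8: CDB Add1=-6; issue SUB r2<-Add1  regs: r0:Mul2,r1:-6,r2:Add1,r3:8
  c9: CDB Mul1=64; issue MUL r1<-Mul1  regs: r0:Mul2,r1:Mul1,r2:Add1,r3:8
  c10: -  regs: r0:Mul2,r1:Mul1,r2:Add1,r3:8
  c11: -  regs: r0:Mul2,r1:Mul1,r2:Add1,r3:8
  c12: -  regs: r0:Mul2,r1:Mul1,r2:Add1,r3:8
  c13: CDB Mul2=128  regs: r0:128,r1:Mul1,r2:Add1,r3:8
  c14: -  regs: r0:128,r1:Mul1,r2:Add1,r3:8
  c15: -  regs: r0:128,r1:Mul1,r2:Add1,r3:8
  c16: CDB Add1=-120  regs: r0:128,r1:Mul1,r2:-120,r3:8
  c17: CDB Add2=-126  regs: r0:128,r1:Mul1,r2:-120,r3:8
  c18: CDB Mul1=-768  regs: r0:128,r1:-768,r2:-120,r3:8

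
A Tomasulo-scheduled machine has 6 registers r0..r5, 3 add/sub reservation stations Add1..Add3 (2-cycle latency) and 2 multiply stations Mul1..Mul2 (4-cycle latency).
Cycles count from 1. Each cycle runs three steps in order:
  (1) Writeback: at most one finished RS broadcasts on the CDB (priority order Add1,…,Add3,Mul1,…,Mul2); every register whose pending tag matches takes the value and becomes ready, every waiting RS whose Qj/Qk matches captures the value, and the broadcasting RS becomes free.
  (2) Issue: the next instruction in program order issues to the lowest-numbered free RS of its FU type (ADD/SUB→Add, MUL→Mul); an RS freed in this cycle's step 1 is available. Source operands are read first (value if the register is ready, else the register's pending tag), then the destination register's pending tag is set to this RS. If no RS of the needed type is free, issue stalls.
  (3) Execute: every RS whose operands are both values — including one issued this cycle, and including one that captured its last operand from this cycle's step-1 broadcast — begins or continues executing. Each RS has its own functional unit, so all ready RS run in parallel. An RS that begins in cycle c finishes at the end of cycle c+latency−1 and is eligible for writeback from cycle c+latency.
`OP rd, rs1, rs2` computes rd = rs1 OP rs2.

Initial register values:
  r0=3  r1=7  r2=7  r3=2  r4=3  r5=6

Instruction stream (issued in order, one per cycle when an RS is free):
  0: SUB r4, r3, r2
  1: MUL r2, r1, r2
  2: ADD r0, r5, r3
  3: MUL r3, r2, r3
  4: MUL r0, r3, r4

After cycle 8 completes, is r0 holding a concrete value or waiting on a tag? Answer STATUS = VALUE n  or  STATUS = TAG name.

STATUS = TAG Mul1

  c1: issue SUB r4<-Add1  regs: r0:3,r1:7,r2:7,r3:2,r4:Add1,r5:6
  c2: issue MUL r2<-Mul1  regs: r0:3,r1:7,r2:Mul1,r3:2,r4:Add1,r5:6
  c3: CDB Add1=-5; issue ADD r0<-Add1  regs: r0:Add1,r1:7,r2:Mul1,r3:2,r4:-5,r5:6
  c4: issue MUL r3<-Mul2  regs: r0:Add1,r1:7,r2:Mul1,r3:Mul2,r4:-5,r5:6
  c5: CDB Add1=8; stall  regs: r0:8,r1:7,r2:Mul1,r3:Mul2,r4:-5,r5:6
  c6: CDB Mul1=49; issue MUL r0<-Mul1  regs: r0:Mul1,r1:7,r2:49,r3:Mul2,r4:-5,r5:6
  c7: -  regs: r0:Mul1,r1:7,r2:49,r3:Mul2,r4:-5,r5:6
  c8: -  regs: r0:Mul1,r1:7,r2:49,r3:Mul2,r4:-5,r5:6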